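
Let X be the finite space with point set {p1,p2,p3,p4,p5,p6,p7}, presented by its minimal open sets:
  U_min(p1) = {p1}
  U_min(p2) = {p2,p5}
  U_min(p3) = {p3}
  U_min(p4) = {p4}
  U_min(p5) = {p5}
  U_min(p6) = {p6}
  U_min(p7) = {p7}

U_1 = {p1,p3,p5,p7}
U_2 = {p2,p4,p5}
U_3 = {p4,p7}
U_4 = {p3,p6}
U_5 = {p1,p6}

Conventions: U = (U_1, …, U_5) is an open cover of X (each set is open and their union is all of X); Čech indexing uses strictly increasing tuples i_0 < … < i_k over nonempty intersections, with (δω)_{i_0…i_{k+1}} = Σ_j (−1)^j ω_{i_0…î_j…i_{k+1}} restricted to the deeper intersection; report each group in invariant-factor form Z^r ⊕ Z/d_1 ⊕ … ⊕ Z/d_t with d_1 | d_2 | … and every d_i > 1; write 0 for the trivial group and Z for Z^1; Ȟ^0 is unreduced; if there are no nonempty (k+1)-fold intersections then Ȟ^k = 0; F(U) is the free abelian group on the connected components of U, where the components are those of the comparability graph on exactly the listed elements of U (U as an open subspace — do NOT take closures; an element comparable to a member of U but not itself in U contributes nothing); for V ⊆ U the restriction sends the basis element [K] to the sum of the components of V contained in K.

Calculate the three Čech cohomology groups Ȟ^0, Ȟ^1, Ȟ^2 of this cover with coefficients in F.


Ȟ^0(U;F) ≅ Z^6, Ȟ^1(U;F) ≅ 0, Ȟ^2(U;F) ≅ 0

nonempty intersections:
  U12={p5} U13={p7} U14={p3} U15={p1} U23={p4} U45={p6}
components per intersection:
  U1: {p1} {p3} {p5} {p7}
  U2: {p2,p5} {p4}
  U3: {p4} {p7}
  U4: {p3} {p6}
  U5: {p1} {p6}
  U12: {p5}
  U13: {p7}
  U14: {p3}
  U15: {p1}
  U23: {p4}
  U45: {p6}
C dims 12,6; δ0: rk 6, SNF 1^6
Ȟ^0: (12−6)−0=6 ⇒ Z^6
Ȟ^1: (6−0)−6=0 ⇒ 0
Ȟ^2: (0−0)−0=0 ⇒ 0


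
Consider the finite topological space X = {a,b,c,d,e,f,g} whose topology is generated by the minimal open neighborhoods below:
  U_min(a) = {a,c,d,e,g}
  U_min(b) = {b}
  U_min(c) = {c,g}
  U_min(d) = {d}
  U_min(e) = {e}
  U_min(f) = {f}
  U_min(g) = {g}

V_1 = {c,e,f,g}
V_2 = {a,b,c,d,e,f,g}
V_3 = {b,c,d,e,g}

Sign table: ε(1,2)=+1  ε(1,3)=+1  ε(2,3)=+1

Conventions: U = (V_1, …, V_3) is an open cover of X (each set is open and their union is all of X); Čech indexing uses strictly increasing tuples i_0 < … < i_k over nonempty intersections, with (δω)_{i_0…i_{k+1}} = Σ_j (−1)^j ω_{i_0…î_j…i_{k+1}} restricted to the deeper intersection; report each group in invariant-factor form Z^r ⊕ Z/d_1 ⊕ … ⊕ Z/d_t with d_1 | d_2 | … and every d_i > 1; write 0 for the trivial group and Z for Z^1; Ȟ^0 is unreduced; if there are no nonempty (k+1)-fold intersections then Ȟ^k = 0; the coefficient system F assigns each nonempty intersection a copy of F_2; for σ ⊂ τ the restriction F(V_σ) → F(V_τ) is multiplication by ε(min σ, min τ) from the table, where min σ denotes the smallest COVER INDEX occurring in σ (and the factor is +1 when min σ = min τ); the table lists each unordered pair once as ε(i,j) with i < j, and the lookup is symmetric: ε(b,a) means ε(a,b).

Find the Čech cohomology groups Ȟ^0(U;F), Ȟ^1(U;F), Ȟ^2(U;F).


nerve simplices:
  V12={c,e,f,g} V13={c,e,g} V23={b,c,d,e,g}
  V123={c,e,g}
C dims 3,3,1; δ0: rk_F2 2; δ1: rk_F2 1
degree 0: 3−2−0 = 1 → Ȟ^0 ≅ Z/2
degree 1: 3−1−2 = 0 → Ȟ^1 ≅ 0
degree 2: 1−0−1 = 0 → Ȟ^2 ≅ 0

Ȟ^0 = Z/2,  Ȟ^1 = 0,  Ȟ^2 = 0


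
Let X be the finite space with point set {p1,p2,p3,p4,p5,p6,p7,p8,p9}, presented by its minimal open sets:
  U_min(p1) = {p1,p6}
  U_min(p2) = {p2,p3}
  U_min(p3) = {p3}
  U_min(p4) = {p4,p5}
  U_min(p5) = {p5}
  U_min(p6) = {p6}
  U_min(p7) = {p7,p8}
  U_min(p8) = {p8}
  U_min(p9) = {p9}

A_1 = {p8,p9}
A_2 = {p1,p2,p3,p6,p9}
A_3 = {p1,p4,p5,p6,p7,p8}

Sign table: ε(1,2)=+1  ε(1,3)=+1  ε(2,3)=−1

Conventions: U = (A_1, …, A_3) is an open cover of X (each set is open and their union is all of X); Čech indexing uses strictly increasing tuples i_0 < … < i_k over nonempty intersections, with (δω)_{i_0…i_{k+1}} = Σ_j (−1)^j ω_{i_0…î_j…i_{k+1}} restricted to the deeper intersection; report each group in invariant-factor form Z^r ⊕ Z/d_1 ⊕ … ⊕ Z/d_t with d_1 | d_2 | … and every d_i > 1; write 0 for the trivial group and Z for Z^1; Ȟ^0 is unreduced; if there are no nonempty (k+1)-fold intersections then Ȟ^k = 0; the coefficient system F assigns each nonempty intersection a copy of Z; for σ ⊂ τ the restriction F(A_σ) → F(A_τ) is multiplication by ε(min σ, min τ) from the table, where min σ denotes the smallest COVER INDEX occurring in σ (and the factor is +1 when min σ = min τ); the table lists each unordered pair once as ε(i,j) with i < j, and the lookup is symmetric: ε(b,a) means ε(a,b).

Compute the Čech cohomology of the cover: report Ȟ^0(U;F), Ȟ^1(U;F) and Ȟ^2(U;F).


nerve of the cover:
  A12={p9} A13={p8} A23={p1,p6}
C dims 3,3; δ0: rk 3, SNF 1^2·2
Ȟ^0 = (3 − 3) − 0 = 0, so Ȟ^0 ≅ 0
Ȟ^1 = (3 − 0) − 3 = 0 plus torsion [2], so Ȟ^1 ≅ Z/2
Ȟ^2 = (0 − 0) − 0 = 0, so Ȟ^2 ≅ 0

Ȟ^0 = 0, Ȟ^1 = Z/2 and Ȟ^2 = 0


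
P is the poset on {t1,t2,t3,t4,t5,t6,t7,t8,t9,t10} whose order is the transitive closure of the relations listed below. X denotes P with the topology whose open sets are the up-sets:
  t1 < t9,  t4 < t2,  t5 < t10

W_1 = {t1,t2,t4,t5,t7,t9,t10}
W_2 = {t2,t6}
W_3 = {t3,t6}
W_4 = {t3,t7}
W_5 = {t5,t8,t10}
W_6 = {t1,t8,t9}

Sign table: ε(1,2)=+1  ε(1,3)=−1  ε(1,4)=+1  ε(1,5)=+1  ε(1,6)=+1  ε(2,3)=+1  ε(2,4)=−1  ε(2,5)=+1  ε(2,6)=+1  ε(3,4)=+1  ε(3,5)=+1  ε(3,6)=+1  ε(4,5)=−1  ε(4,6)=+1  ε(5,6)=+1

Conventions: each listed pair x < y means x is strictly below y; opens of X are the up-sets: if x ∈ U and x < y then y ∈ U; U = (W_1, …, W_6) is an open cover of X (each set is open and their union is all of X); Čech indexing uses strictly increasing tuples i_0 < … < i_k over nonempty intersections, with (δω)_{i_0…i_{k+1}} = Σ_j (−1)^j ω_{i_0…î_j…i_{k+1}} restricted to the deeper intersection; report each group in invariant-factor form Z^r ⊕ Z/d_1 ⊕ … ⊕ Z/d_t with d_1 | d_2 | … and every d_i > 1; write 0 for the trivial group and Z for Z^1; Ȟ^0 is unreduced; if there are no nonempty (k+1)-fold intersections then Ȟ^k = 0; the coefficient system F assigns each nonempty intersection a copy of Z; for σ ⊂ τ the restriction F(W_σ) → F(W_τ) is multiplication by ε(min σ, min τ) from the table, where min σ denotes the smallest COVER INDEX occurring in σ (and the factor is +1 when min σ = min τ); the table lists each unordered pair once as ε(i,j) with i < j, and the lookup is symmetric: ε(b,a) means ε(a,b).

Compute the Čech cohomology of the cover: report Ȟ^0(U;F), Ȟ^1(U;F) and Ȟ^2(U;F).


Ȟ^0 = Z,  Ȟ^1 = Z^2,  Ȟ^2 = 0

nerve of the cover:
  W12={t2} W14={t7} W15={t5,t10} W16={t1,t9} W23={t6} W34={t3} W56={t8}
C dims 6,7; δ0: rk 5, SNF 1^5
Ȟ^0 = (6 − 5) − 0 = 1, so Ȟ^0 ≅ Z
Ȟ^1 = (7 − 0) − 5 = 2, so Ȟ^1 ≅ Z^2
Ȟ^2 = (0 − 0) − 0 = 0, so Ȟ^2 ≅ 0


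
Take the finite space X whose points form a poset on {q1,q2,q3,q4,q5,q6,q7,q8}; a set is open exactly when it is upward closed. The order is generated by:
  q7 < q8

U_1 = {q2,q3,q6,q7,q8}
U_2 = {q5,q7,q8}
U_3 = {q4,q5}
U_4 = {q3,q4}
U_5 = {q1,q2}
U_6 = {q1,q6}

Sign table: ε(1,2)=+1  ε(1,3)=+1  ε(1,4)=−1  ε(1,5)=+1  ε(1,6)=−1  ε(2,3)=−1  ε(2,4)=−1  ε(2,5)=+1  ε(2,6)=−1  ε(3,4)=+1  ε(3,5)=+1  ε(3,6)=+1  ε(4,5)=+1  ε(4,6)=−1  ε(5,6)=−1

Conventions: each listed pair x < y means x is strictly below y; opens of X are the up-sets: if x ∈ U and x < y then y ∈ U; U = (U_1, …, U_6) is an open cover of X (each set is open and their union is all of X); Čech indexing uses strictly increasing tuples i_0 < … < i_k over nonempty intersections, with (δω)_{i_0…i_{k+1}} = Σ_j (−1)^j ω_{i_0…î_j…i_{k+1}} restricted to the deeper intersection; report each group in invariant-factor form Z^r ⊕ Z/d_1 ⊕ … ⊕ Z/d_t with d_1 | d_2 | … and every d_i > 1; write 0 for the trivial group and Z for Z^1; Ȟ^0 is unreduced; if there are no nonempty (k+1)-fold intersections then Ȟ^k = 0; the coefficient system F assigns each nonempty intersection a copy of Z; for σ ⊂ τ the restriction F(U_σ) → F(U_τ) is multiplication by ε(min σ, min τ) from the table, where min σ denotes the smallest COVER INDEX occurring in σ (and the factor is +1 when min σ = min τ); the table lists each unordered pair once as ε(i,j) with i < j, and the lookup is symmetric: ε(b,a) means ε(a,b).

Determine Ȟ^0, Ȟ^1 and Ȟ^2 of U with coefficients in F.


cover nerve:
  U12={q7,q8} U14={q3} U15={q2} U16={q6} U23={q5} U34={q4} U56={q1}
C dims 6,7; δ0: rk 5, SNF 1^5
Ȟ^0: (6−5)−0=1 ⇒ Z
Ȟ^1: (7−0)−5=2 ⇒ Z^2
Ȟ^2: (0−0)−0=0 ⇒ 0

Ȟ^0 = Z, Ȟ^1 = Z^2, Ȟ^2 = 0


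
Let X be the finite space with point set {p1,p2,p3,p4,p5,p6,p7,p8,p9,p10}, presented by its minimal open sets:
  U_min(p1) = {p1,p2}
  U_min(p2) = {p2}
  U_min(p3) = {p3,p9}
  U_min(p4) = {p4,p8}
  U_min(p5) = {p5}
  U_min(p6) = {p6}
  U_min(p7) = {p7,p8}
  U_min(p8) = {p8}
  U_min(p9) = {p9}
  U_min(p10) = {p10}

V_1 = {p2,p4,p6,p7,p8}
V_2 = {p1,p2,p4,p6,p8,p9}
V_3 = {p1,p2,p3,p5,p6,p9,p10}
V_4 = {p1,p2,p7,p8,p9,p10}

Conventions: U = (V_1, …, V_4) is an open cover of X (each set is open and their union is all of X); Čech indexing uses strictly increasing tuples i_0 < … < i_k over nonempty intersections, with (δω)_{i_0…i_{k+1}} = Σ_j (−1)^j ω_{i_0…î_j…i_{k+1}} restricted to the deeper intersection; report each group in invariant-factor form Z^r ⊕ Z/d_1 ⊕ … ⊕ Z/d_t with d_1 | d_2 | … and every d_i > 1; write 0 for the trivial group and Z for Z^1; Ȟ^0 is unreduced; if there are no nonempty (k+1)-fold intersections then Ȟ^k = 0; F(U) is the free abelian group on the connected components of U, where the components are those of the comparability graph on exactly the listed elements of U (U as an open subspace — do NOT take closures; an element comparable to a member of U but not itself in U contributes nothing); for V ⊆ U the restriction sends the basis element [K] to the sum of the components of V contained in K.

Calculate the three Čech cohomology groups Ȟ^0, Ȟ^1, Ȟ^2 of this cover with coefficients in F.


Ȟ^0 = Z^6, Ȟ^1 = 0 and Ȟ^2 = 0

cover nerve:
  V12={p2,p4,p6,p8} V13={p2,p6} V14={p2,p7,p8} V23={p1,p2,p6,p9} V24={p1,p2,p8,p9} V34={p1,p2,p9,p10}
  V123={p2,p6} V124={p2,p8} V134={p2} V234={p1,p2,p9}
  V1234={p2}
components per intersection:
  V1: {p2} {p4,p7,p8} {p6}
  V2: {p1,p2} {p4,p8} {p6} {p9}
  V3: {p1,p2} {p3,p9} {p5} {p6} {p10}
  V4: {p1,p2} {p7,p8} {p9} {p10}
  V12: {p2} {p4,p8} {p6}
  V13: {p2} {p6}
  V14: {p2} {p7,p8}
  V23: {p1,p2} {p6} {p9}
  V24: {p1,p2} {p8} {p9}
  V34: {p1,p2} {p9} {p10}
  V123: {p2} {p6}
  V124: {p2} {p8}
  V134: {p2}
  V234: {p1,p2} {p9}
  V1234: {p2}
C dims 16,16,7,1; δ0: rk 10, SNF 1^10; δ1: rk 6, SNF 1^6; δ2: rk 1, SNF 1^1
Ȟ^0: (16−10)−0=6 ⇒ Z^6
Ȟ^1: (16−6)−10=0 ⇒ 0
Ȟ^2: (7−1)−6=0 ⇒ 0


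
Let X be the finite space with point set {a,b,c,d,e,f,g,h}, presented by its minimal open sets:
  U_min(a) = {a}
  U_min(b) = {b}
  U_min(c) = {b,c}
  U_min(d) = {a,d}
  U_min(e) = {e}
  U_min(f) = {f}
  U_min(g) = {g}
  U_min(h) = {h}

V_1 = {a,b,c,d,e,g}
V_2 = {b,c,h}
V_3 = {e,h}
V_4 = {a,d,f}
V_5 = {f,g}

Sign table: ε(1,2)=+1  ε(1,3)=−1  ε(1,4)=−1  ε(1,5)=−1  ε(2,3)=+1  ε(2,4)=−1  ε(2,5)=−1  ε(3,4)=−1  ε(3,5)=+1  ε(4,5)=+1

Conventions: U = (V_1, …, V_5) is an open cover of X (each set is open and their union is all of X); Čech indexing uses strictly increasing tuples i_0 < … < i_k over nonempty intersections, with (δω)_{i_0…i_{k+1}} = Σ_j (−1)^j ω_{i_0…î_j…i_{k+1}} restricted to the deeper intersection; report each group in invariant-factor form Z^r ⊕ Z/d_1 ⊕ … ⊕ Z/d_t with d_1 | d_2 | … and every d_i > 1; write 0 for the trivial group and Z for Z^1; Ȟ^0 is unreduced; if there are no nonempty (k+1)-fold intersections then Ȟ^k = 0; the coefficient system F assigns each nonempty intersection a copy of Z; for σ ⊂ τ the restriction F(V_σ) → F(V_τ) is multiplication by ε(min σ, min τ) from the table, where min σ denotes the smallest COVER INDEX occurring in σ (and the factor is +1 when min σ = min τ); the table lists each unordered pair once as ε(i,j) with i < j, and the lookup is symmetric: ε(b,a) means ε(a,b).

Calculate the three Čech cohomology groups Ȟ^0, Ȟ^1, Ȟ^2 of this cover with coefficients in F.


intersection data:
  V12={b,c} V13={e} V14={a,d} V15={g} V23={h} V45={f}
C dims 5,6; δ0: rk 5, SNF 1^4·2
Ȟ^0 = (5 − 5) − 0 = 0, so Ȟ^0 ≅ 0
Ȟ^1 = (6 − 0) − 5 = 1 plus torsion [2], so Ȟ^1 ≅ Z ⊕ Z/2
Ȟ^2 = (0 − 0) − 0 = 0, so Ȟ^2 ≅ 0

Ȟ^0(U;F) ≅ 0,  Ȟ^1(U;F) ≅ Z ⊕ Z/2,  Ȟ^2(U;F) ≅ 0


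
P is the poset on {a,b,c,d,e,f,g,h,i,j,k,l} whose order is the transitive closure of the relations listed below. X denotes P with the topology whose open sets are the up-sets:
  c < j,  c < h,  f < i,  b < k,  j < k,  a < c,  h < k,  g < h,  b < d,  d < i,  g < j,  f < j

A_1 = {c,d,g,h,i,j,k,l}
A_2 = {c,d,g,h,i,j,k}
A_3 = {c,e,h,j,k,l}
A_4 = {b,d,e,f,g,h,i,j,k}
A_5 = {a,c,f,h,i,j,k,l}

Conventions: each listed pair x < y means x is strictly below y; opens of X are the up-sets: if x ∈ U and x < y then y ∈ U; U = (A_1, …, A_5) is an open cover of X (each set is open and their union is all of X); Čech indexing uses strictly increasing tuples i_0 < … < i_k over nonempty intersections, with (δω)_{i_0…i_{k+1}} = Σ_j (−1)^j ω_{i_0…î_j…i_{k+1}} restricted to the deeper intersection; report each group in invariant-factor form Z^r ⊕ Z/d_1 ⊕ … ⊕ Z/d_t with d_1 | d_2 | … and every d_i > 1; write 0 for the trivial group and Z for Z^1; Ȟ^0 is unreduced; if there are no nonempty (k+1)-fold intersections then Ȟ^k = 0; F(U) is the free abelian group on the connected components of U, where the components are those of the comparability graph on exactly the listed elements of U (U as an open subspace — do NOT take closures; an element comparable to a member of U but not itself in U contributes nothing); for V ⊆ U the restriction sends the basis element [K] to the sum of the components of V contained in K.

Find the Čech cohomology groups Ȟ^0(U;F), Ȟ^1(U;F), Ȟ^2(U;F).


Ȟ^0 = Z^3,  Ȟ^1 = 0,  Ȟ^2 = 0

nerve of the cover:
  A12={c,d,g,h,i,j,k} A13={c,h,j,k,l} A14={d,g,h,i,j,k} A15={c,h,i,j,k,l} A23={c,h,j,k} A24={d,g,h,i,j,k} A25={c,h,i,j,k} A34={e,h,j,k} A35={c,h,j,k,l} A45={f,h,i,j,k}
  A123={c,h,j,k} A124={d,g,h,i,j,k} A125={c,h,i,j,k} A134={h,j,k} A135={c,h,j,k,l} A145={h,i,j,k} A234={h,j,k} A235={c,h,j,k} A245={h,i,j,k} A345={h,j,k}
  A1234={h,j,k} A1235={c,h,j,k} A1245={h,i,j,k} A1345={h,j,k} A2345={h,j,k}
  A12345={h,j,k}
components per intersection:
  A1: {c,g,h,j,k} {d,i} {l}
  A2: {c,g,h,j,k} {d,i}
  A3: {c,h,j,k} {e} {l}
  A4: {b,d,f,g,h,i,j,k} {e}
  A5: {a,c,f,h,i,j,k} {l}
  A12: {c,g,h,j,k} {d,i}
  A13: {c,h,j,k} {l}
  A14: {d,i} {g,h,j,k}
  A15: {c,h,j,k} {i} {l}
  A23: {c,h,j,k}
  A24: {d,i} {g,h,j,k}
  A25: {c,h,j,k} {i}
  A34: {e} {h,j,k}
  A35: {c,h,j,k} {l}
  A45: {f,h,i,j,k}
  A123: {c,h,j,k}
  A124: {d,i} {g,h,j,k}
  A125: {c,h,j,k} {i}
  A134: {h,j,k}
  A135: {c,h,j,k} {l}
  A145: {h,j,k} {i}
  A234: {h,j,k}
  A235: {c,h,j,k}
  A245: {h,j,k} {i}
  A345: {h,j,k}
  A1234: {h,j,k}
  A1235: {c,h,j,k}
  A1245: {h,j,k} {i}
  A1345: {h,j,k}
  A2345: {h,j,k}
  A12345: {h,j,k}
C dims 12,19,15,6; δ0: rk 9, SNF 1^9; δ1: rk 10, SNF 1^10; δ2: rk 5, SNF 1^5
Ȟ^0 = (12 − 9) − 0 = 3, so Ȟ^0 ≅ Z^3
Ȟ^1 = (19 − 10) − 9 = 0, so Ȟ^1 ≅ 0
Ȟ^2 = (15 − 5) − 10 = 0, so Ȟ^2 ≅ 0


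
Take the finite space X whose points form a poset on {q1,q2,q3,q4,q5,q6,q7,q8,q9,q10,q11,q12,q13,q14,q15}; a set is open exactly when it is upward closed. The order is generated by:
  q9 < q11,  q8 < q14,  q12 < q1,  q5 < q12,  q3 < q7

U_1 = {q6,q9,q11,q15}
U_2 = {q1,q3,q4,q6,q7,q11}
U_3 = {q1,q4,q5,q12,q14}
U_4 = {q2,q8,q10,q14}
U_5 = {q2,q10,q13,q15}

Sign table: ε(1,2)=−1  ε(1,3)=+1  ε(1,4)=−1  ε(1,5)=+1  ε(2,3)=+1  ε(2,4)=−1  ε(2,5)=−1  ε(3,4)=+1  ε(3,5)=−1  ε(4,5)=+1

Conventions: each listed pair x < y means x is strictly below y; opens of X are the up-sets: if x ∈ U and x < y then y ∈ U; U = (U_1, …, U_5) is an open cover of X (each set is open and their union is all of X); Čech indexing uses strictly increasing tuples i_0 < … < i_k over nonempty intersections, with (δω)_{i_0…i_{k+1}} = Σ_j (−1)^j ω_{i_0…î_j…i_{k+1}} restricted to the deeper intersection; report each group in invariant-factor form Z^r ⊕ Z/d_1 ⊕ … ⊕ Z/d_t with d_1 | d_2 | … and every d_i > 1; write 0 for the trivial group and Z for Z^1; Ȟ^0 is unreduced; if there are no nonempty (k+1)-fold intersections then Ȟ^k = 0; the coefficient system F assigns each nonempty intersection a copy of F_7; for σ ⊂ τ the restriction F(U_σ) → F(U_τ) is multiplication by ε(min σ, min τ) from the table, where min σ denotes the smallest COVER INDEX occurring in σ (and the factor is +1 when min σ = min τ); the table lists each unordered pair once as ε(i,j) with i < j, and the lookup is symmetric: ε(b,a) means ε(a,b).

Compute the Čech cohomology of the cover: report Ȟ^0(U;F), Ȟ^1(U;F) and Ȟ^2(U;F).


nerve simplices:
  U12={q6,q11} U15={q15} U23={q1,q4} U34={q14} U45={q2,q10}
C dims 5,5; δ0: rk_F7 5
degree 0: 5−5−0 = 0 → Ȟ^0 ≅ 0
degree 1: 5−0−5 = 0 → Ȟ^1 ≅ 0
degree 2: 0−0−0 = 0 → Ȟ^2 ≅ 0

Ȟ^0 = 0, Ȟ^1 = 0, Ȟ^2 = 0


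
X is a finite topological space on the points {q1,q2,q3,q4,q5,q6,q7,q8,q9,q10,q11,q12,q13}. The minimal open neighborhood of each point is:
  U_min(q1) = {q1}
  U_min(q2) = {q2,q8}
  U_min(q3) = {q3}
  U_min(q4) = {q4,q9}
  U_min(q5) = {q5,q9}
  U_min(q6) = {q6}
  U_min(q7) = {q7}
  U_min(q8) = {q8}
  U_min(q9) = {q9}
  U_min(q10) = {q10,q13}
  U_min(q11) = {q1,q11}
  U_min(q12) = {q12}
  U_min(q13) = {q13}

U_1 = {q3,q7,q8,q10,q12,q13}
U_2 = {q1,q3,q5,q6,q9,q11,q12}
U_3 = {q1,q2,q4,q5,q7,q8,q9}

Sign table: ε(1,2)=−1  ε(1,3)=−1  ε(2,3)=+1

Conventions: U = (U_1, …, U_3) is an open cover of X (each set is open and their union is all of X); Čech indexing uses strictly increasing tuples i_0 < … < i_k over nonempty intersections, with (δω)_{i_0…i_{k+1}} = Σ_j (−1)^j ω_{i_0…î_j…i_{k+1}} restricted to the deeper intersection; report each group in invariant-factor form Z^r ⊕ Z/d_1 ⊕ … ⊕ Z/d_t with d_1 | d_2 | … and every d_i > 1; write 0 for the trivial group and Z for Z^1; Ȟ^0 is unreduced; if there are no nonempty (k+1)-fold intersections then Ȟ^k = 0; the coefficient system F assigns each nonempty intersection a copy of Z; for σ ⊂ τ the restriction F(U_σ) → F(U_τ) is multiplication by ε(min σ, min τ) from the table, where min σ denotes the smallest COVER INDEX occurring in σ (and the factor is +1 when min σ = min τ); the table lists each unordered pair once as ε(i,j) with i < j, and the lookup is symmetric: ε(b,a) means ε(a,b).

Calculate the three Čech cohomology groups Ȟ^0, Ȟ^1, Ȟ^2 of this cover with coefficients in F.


nonempty overlaps:
  U12={q3,q12} U13={q7,q8} U23={q1,q5,q9}
C dims 3,3; δ0: rk 2, SNF 1^2
degree 0: 3−2−0 = 1 → Ȟ^0 ≅ Z
degree 1: 3−0−2 = 1 → Ȟ^1 ≅ Z
degree 2: 0−0−0 = 0 → Ȟ^2 ≅ 0

Ȟ^0 = Z, Ȟ^1 = Z and Ȟ^2 = 0


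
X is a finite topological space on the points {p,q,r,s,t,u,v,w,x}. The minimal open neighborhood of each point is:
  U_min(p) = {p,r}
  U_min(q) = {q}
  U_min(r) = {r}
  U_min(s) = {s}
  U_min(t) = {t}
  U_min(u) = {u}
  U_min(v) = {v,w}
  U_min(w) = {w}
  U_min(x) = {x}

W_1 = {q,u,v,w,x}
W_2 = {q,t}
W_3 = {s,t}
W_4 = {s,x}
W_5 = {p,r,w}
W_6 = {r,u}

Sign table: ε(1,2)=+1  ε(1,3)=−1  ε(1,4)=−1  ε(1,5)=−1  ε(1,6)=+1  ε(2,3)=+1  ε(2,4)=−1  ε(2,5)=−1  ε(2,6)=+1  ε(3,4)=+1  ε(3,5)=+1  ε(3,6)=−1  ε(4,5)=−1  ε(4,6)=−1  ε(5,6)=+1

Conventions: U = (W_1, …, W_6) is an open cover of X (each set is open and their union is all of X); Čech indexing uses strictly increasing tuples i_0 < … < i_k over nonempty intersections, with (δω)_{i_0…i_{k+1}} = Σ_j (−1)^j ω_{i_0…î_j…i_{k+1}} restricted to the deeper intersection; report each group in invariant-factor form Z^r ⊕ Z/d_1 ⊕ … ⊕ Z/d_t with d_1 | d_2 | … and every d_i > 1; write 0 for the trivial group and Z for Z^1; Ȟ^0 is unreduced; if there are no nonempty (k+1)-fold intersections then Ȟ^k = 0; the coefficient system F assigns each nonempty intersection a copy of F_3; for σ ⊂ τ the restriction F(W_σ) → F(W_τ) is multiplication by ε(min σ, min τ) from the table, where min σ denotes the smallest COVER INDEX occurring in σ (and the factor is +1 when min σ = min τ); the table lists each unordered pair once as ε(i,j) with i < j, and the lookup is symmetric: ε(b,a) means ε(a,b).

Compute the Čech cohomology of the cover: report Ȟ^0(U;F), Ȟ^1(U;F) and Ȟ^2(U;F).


Ȟ^0 = 0,  Ȟ^1 = Z/3,  Ȟ^2 = 0

cover nerve:
  W12={q} W14={x} W15={w} W16={u} W23={t} W34={s} W56={r}
C dims 6,7; δ0: rk_F3 6
Ȟ^0: (6−6)−0=0 ⇒ 0
Ȟ^1: (7−0)−6=1 ⇒ Z/3
Ȟ^2: (0−0)−0=0 ⇒ 0


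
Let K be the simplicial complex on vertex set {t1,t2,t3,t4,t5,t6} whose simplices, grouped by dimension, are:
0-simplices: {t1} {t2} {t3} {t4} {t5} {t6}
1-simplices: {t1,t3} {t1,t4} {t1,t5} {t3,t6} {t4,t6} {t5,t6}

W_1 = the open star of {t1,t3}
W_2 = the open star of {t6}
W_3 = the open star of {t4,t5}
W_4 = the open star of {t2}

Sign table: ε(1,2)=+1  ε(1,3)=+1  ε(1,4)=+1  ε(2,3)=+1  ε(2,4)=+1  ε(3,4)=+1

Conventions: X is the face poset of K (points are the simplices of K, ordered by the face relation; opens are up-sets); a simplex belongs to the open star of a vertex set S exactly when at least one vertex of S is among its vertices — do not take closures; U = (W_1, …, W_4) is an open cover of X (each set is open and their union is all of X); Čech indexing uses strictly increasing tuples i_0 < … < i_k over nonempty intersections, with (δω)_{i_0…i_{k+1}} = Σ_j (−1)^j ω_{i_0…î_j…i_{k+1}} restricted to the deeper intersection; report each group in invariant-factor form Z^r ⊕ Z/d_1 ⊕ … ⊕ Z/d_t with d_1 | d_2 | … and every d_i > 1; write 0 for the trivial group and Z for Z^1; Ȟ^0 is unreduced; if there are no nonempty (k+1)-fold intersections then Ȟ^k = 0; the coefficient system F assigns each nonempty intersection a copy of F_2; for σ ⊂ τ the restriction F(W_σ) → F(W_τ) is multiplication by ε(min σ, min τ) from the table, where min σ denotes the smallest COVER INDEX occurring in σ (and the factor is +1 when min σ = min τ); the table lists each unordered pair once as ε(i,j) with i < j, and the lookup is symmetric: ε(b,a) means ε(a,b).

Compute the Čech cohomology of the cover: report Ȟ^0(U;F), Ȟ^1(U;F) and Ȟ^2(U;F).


nonempty intersections:
  W1={{t1},{t3},{t1,t3},{t1,t4},{t1,t5},{t3,t6}} W2={{t6},{t3,t6},{t4,t6},{t5,t6}} W3={{t4},{t5},{t1,t4},{t1,t5},{t4,t6},{t5,t6}} W4={{t2}}
  W12={{t3,t6}} W13={{t1,t4},{t1,t5}} W23={{t4,t6},{t5,t6}}
C dims 4,3; δ0: rk_F2 2
Ȟ^0: (4−2)−0=2 ⇒ Z/2 ⊕ Z/2
Ȟ^1: (3−0)−2=1 ⇒ Z/2
Ȟ^2: (0−0)−0=0 ⇒ 0

Ȟ^0 ≅ Z/2 ⊕ Z/2, Ȟ^1 ≅ Z/2 and Ȟ^2 ≅ 0


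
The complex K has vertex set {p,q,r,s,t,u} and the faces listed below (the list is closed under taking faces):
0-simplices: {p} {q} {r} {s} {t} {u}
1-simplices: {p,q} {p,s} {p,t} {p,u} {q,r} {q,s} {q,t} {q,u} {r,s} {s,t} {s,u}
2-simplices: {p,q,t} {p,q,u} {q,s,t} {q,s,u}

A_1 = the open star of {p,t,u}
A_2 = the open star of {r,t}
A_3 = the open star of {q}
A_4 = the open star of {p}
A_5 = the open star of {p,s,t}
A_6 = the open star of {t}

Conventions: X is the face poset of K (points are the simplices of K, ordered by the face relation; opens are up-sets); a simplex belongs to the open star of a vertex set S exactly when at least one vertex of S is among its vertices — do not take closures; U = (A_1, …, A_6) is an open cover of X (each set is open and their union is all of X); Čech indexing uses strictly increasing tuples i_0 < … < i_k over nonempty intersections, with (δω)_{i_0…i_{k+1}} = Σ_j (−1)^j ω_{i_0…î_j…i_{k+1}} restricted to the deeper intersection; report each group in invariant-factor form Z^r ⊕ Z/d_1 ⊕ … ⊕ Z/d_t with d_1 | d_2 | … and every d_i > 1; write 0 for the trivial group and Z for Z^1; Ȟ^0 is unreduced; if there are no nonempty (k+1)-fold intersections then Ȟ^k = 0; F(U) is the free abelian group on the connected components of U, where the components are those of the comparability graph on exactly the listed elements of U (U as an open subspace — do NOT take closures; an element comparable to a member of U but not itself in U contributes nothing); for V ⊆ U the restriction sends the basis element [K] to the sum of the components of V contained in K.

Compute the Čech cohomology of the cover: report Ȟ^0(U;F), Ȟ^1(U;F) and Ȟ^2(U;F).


nonempty intersections:
  A1={{p},{t},{u},{p,q},{p,s},{p,t},{p,u},{q,t},{q,u},{s,t},{s,u},{p,q,t},{p,q,u},{q,s,t},{q,s,u}} A2={{r},{t},{p,t},{q,r},{q,t},{r,s},{s,t},{p,q,t},{q,s,t}} A3={{q},{p,q},{q,r},{q,s},{q,t},{q,u},{p,q,t},{p,q,u},{q,s,t},{q,s,u}} A4={{p},{p,q},{p,s},{p,t},{p,u},{p,q,t},{p,q,u}} A5={{p},{s},{t},{p,q},{p,s},{p,t},{p,u},{q,s},{q,t},{r,s},{s,t},{s,u},{p,q,t},{p,q,u},{q,s,t},{q,s,u}} A6={{t},{p,t},{q,t},{s,t},{p,q,t},{q,s,t}}
  A12={{t},{p,t},{q,t},{s,t},{p,q,t},{q,s,t}} A13={{p,q},{q,t},{q,u},{p,q,t},{p,q,u},{q,s,t},{q,s,u}} A14={{p},{p,q},{p,s},{p,t},{p,u},{p,q,t},{p,q,u}} A15={{p},{t},{p,q},{p,s},{p,t},{p,u},{q,t},{s,t},{s,u},{p,q,t},{p,q,u},{q,s,t},{q,s,u}} A16={{t},{p,t},{q,t},{s,t},{p,q,t},{q,s,t}} A23={{q,r},{q,t},{p,q,t},{q,s,t}} A24={{p,t},{p,q,t}} A25={{t},{p,t},{q,t},{r,s},{s,t},{p,q,t},{q,s,t}} A26={{t},{p,t},{q,t},{s,t},{p,q,t},{q,s,t}} A34={{p,q},{p,q,t},{p,q,u}} A35={{p,q},{q,s},{q,t},{p,q,t},{p,q,u},{q,s,t},{q,s,u}} A36={{q,t},{p,q,t},{q,s,t}} A45={{p},{p,q},{p,s},{p,t},{p,u},{p,q,t},{p,q,u}} A46={{p,t},{p,q,t}} A56={{t},{p,t},{q,t},{s,t},{p,q,t},{q,s,t}}
  A123={{q,t},{p,q,t},{q,s,t}} A124={{p,t},{p,q,t}} A125={{t},{p,t},{q,t},{s,t},{p,q,t},{q,s,t}} A126={{t},{p,t},{q,t},{s,t},{p,q,t},{q,s,t}} A134={{p,q},{p,q,t},{p,q,u}} A135={{p,q},{q,t},{p,q,t},{p,q,u},{q,s,t},{q,s,u}} A136={{q,t},{p,q,t},{q,s,t}} A145={{p},{p,q},{p,s},{p,t},{p,u},{p,q,t},{p,q,u}} A146={{p,t},{p,q,t}} A156={{t},{p,t},{q,t},{s,t},{p,q,t},{q,s,t}} A234={{p,q,t}} A235={{q,t},{p,q,t},{q,s,t}} A236={{q,t},{p,q,t},{q,s,t}} A245={{p,t},{p,q,t}} A246={{p,t},{p,q,t}} A256={{t},{p,t},{q,t},{s,t},{p,q,t},{q,s,t}} A345={{p,q},{p,q,t},{p,q,u}} A346={{p,q,t}} A356={{q,t},{p,q,t},{q,s,t}} A456={{p,t},{p,q,t}}
  A1234={{p,q,t}} A1235={{q,t},{p,q,t},{q,s,t}} A1236={{q,t},{p,q,t},{q,s,t}} A1245={{p,t},{p,q,t}} A1246={{p,t},{p,q,t}} A1256={{t},{p,t},{q,t},{s,t},{p,q,t},{q,s,t}} A1345={{p,q},{p,q,t},{p,q,u}} A1346={{p,q,t}} A1356={{q,t},{p,q,t},{q,s,t}} A1456={{p,t},{p,q,t}} A2345={{p,q,t}} A2346={{p,q,t}} A2356={{q,t},{p,q,t},{q,s,t}} A2456={{p,t},{p,q,t}} A3456={{p,q,t}}
  A12345={{p,q,t}} A12346={{p,q,t}} A12356={{q,t},{p,q,t},{q,s,t}} A12456={{p,t},{p,q,t}} A13456={{p,q,t}} A23456={{p,q,t}}
  A123456={{p,q,t}}
components per intersection:
  A1: {{p},{t},{u},{p,q},{p,s},{p,t},{p,u},{q,t},{q,u},{s,t},{s,u},{p,q,t},{p,q,u},{q,s,t},{q,s,u}}
  A2: {{r},{q,r},{r,s}} {{t},{p,t},{q,t},{s,t},{p,q,t},{q,s,t}}
  A3: {{q},{p,q},{q,r},{q,s},{q,t},{q,u},{p,q,t},{p,q,u},{q,s,t},{q,s,u}}
  A4: {{p},{p,q},{p,s},{p,t},{p,u},{p,q,t},{p,q,u}}
  A5: {{p},{s},{t},{p,q},{p,s},{p,t},{p,u},{q,s},{q,t},{r,s},{s,t},{s,u},{p,q,t},{p,q,u},{q,s,t},{q,s,u}}
  A6: {{t},{p,t},{q,t},{s,t},{p,q,t},{q,s,t}}
  A12: {{t},{p,t},{q,t},{s,t},{p,q,t},{q,s,t}}
  A13: {{p,q},{q,t},{q,u},{p,q,t},{p,q,u},{q,s,t},{q,s,u}}
  A14: {{p},{p,q},{p,s},{p,t},{p,u},{p,q,t},{p,q,u}}
  A15: {{p},{t},{p,q},{p,s},{p,t},{p,u},{q,t},{s,t},{p,q,t},{p,q,u},{q,s,t}} {{s,u},{q,s,u}}
  A16: {{t},{p,t},{q,t},{s,t},{p,q,t},{q,s,t}}
  A23: {{q,r}} {{q,t},{p,q,t},{q,s,t}}
  A24: {{p,t},{p,q,t}}
  A25: {{t},{p,t},{q,t},{s,t},{p,q,t},{q,s,t}} {{r,s}}
  A26: {{t},{p,t},{q,t},{s,t},{p,q,t},{q,s,t}}
  A34: {{p,q},{p,q,t},{p,q,u}}
  A35: {{p,q},{q,s},{q,t},{p,q,t},{p,q,u},{q,s,t},{q,s,u}}
  A36: {{q,t},{p,q,t},{q,s,t}}
  A45: {{p},{p,q},{p,s},{p,t},{p,u},{p,q,t},{p,q,u}}
  A46: {{p,t},{p,q,t}}
  A56: {{t},{p,t},{q,t},{s,t},{p,q,t},{q,s,t}}
  A123: {{q,t},{p,q,t},{q,s,t}}
  A124: {{p,t},{p,q,t}}
  A125: {{t},{p,t},{q,t},{s,t},{p,q,t},{q,s,t}}
  A126: {{t},{p,t},{q,t},{s,t},{p,q,t},{q,s,t}}
  A134: {{p,q},{p,q,t},{p,q,u}}
  A135: {{p,q},{q,t},{p,q,t},{p,q,u},{q,s,t}} {{q,s,u}}
  A136: {{q,t},{p,q,t},{q,s,t}}
  A145: {{p},{p,q},{p,s},{p,t},{p,u},{p,q,t},{p,q,u}}
  A146: {{p,t},{p,q,t}}
  A156: {{t},{p,t},{q,t},{s,t},{p,q,t},{q,s,t}}
  A234: {{p,q,t}}
  A235: {{q,t},{p,q,t},{q,s,t}}
  A236: {{q,t},{p,q,t},{q,s,t}}
  A245: {{p,t},{p,q,t}}
  A246: {{p,t},{p,q,t}}
  A256: {{t},{p,t},{q,t},{s,t},{p,q,t},{q,s,t}}
  A345: {{p,q},{p,q,t},{p,q,u}}
  A346: {{p,q,t}}
  A356: {{q,t},{p,q,t},{q,s,t}}
  A456: {{p,t},{p,q,t}}
  A1234: {{p,q,t}}
  A1235: {{q,t},{p,q,t},{q,s,t}}
  A1236: {{q,t},{p,q,t},{q,s,t}}
  A1245: {{p,t},{p,q,t}}
  A1246: {{p,t},{p,q,t}}
  A1256: {{t},{p,t},{q,t},{s,t},{p,q,t},{q,s,t}}
  A1345: {{p,q},{p,q,t},{p,q,u}}
  A1346: {{p,q,t}}
  A1356: {{q,t},{p,q,t},{q,s,t}}
  A1456: {{p,t},{p,q,t}}
  A2345: {{p,q,t}}
  A2346: {{p,q,t}}
  A2356: {{q,t},{p,q,t},{q,s,t}}
  A2456: {{p,t},{p,q,t}}
  A3456: {{p,q,t}}
  A12345: {{p,q,t}}
  A12346: {{p,q,t}}
  A12356: {{q,t},{p,q,t},{q,s,t}}
  A12456: {{p,t},{p,q,t}}
  A13456: {{p,q,t}}
  A23456: {{p,q,t}}
  A123456: {{p,q,t}}
C dims 7,18,21,15; δ0: rk 6, SNF 1^6; δ1: rk 11, SNF 1^11; δ2: rk 10, SNF 1^10
Ȟ^0: (7−6)−0=1 ⇒ Z
Ȟ^1: (18−11)−6=1 ⇒ Z
Ȟ^2: (21−10)−11=0 ⇒ 0

Ȟ^0 = Z, Ȟ^1 = Z, Ȟ^2 = 0


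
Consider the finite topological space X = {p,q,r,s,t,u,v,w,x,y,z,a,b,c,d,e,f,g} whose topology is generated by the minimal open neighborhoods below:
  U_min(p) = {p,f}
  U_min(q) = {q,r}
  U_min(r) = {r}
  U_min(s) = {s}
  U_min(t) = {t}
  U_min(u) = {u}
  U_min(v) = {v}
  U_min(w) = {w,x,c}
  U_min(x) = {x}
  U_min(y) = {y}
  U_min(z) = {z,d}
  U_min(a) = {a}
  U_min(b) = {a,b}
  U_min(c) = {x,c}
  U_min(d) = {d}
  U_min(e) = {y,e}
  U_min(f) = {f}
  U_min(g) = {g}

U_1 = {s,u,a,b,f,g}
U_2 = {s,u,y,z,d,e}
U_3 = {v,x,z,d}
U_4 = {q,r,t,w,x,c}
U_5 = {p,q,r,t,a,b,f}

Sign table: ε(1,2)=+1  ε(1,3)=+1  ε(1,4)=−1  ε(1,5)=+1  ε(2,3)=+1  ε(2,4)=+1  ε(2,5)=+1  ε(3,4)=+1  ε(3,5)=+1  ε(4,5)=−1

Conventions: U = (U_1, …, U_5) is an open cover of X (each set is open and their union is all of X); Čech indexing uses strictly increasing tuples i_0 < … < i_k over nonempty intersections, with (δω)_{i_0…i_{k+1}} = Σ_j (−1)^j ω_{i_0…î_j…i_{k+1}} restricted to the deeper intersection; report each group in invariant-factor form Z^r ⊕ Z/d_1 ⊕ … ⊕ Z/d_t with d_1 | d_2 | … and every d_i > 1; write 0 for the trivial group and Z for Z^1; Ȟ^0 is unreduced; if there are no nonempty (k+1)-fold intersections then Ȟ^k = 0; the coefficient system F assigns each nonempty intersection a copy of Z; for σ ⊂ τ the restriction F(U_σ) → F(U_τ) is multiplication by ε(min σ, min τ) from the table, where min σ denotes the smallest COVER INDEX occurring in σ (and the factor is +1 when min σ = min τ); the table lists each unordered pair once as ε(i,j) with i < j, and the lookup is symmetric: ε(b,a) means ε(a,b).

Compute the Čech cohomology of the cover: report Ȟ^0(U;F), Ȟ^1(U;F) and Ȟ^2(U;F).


nonempty intersections:
  U12={s,u} U15={a,b,f} U23={z,d} U34={x} U45={q,r,t}
C dims 5,5; δ0: rk 5, SNF 1^4·2
Ȟ^0: (5−5)−0=0 ⇒ 0
Ȟ^1: (5−0)−5=0 plus torsion [2] ⇒ Z/2
Ȟ^2: (0−0)−0=0 ⇒ 0

Ȟ^0(U;F) ≅ 0,  Ȟ^1(U;F) ≅ Z/2,  Ȟ^2(U;F) ≅ 0


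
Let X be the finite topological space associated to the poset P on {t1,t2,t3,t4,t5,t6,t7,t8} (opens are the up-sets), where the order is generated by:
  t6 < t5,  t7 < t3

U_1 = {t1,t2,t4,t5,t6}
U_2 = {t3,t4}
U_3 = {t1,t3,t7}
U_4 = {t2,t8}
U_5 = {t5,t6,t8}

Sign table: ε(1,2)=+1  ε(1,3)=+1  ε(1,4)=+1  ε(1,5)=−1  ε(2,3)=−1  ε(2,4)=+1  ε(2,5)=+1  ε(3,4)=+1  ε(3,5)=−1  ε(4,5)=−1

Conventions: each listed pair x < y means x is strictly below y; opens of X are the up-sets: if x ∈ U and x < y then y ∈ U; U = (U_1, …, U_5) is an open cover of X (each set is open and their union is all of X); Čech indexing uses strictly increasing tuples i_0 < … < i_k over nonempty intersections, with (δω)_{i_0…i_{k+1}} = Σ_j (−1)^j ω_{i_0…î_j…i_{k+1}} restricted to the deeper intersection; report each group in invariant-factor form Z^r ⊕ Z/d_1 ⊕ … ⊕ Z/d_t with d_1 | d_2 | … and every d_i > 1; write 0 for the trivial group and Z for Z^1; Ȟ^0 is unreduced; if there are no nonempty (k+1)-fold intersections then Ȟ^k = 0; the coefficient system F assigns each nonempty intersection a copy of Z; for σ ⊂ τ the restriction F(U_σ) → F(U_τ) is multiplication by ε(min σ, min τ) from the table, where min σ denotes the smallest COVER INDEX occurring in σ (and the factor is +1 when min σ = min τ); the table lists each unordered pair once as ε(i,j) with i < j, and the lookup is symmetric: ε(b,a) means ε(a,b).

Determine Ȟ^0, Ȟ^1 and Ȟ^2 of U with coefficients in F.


nerve simplices:
  U12={t4} U13={t1} U14={t2} U15={t5,t6} U23={t3} U45={t8}
C dims 5,6; δ0: rk 5, SNF 1^4·2
degree 0: 5−5−0 = 0 → Ȟ^0 ≅ 0
degree 1: 6−0−5 = 1 plus torsion [2] → Ȟ^1 ≅ Z ⊕ Z/2
degree 2: 0−0−0 = 0 → Ȟ^2 ≅ 0

Ȟ^0(U;F) ≅ 0,  Ȟ^1(U;F) ≅ Z ⊕ Z/2,  Ȟ^2(U;F) ≅ 0


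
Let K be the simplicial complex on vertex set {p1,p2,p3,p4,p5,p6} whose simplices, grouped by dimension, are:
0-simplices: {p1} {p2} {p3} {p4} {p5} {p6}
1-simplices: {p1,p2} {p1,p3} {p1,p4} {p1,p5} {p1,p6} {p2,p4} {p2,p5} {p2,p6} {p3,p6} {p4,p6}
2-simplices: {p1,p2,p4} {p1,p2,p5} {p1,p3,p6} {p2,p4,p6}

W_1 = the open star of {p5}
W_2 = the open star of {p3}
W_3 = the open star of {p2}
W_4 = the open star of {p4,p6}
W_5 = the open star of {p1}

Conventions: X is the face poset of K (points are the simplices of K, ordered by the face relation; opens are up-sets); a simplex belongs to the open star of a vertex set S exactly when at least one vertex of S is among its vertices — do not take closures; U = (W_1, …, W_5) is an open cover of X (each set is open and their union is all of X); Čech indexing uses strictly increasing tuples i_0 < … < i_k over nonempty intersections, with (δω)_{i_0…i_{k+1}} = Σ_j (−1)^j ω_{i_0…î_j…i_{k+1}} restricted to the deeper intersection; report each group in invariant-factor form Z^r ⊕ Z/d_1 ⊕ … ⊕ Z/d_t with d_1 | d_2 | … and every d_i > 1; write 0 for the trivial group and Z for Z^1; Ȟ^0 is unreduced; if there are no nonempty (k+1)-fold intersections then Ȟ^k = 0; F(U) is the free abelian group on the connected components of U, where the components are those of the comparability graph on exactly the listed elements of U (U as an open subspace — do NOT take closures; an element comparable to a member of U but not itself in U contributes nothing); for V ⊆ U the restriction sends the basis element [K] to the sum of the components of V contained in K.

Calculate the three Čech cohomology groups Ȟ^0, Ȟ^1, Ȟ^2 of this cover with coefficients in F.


Ȟ^0 ≅ Z, Ȟ^1 ≅ Z, Ȟ^2 ≅ 0

nerve simplices:
  W1={{p5},{p1,p5},{p2,p5},{p1,p2,p5}} W2={{p3},{p1,p3},{p3,p6},{p1,p3,p6}} W3={{p2},{p1,p2},{p2,p4},{p2,p5},{p2,p6},{p1,p2,p4},{p1,p2,p5},{p2,p4,p6}} W4={{p4},{p6},{p1,p4},{p1,p6},{p2,p4},{p2,p6},{p3,p6},{p4,p6},{p1,p2,p4},{p1,p3,p6},{p2,p4,p6}} W5={{p1},{p1,p2},{p1,p3},{p1,p4},{p1,p5},{p1,p6},{p1,p2,p4},{p1,p2,p5},{p1,p3,p6}}
  W13={{p2,p5},{p1,p2,p5}} W15={{p1,p5},{p1,p2,p5}} W24={{p3,p6},{p1,p3,p6}} W25={{p1,p3},{p1,p3,p6}} W34={{p2,p4},{p2,p6},{p1,p2,p4},{p2,p4,p6}} W35={{p1,p2},{p1,p2,p4},{p1,p2,p5}} W45={{p1,p4},{p1,p6},{p1,p2,p4},{p1,p3,p6}}
  W135={{p1,p2,p5}} W245={{p1,p3,p6}} W345={{p1,p2,p4}}
components per intersection:
  W1: {{p5},{p1,p5},{p2,p5},{p1,p2,p5}}
  W2: {{p3},{p1,p3},{p3,p6},{p1,p3,p6}}
  W3: {{p2},{p1,p2},{p2,p4},{p2,p5},{p2,p6},{p1,p2,p4},{p1,p2,p5},{p2,p4,p6}}
  W4: {{p4},{p6},{p1,p4},{p1,p6},{p2,p4},{p2,p6},{p3,p6},{p4,p6},{p1,p2,p4},{p1,p3,p6},{p2,p4,p6}}
  W5: {{p1},{p1,p2},{p1,p3},{p1,p4},{p1,p5},{p1,p6},{p1,p2,p4},{p1,p2,p5},{p1,p3,p6}}
  W13: {{p2,p5},{p1,p2,p5}}
  W15: {{p1,p5},{p1,p2,p5}}
  W24: {{p3,p6},{p1,p3,p6}}
  W25: {{p1,p3},{p1,p3,p6}}
  W34: {{p2,p4},{p2,p6},{p1,p2,p4},{p2,p4,p6}}
  W35: {{p1,p2},{p1,p2,p4},{p1,p2,p5}}
  W45: {{p1,p4},{p1,p2,p4}} {{p1,p6},{p1,p3,p6}}
  W135: {{p1,p2,p5}}
  W245: {{p1,p3,p6}}
  W345: {{p1,p2,p4}}
C dims 5,8,3; δ0: rk 4, SNF 1^4; δ1: rk 3, SNF 1^3
degree 0: 5−4−0 = 1 → Ȟ^0 ≅ Z
degree 1: 8−3−4 = 1 → Ȟ^1 ≅ Z
degree 2: 3−0−3 = 0 → Ȟ^2 ≅ 0


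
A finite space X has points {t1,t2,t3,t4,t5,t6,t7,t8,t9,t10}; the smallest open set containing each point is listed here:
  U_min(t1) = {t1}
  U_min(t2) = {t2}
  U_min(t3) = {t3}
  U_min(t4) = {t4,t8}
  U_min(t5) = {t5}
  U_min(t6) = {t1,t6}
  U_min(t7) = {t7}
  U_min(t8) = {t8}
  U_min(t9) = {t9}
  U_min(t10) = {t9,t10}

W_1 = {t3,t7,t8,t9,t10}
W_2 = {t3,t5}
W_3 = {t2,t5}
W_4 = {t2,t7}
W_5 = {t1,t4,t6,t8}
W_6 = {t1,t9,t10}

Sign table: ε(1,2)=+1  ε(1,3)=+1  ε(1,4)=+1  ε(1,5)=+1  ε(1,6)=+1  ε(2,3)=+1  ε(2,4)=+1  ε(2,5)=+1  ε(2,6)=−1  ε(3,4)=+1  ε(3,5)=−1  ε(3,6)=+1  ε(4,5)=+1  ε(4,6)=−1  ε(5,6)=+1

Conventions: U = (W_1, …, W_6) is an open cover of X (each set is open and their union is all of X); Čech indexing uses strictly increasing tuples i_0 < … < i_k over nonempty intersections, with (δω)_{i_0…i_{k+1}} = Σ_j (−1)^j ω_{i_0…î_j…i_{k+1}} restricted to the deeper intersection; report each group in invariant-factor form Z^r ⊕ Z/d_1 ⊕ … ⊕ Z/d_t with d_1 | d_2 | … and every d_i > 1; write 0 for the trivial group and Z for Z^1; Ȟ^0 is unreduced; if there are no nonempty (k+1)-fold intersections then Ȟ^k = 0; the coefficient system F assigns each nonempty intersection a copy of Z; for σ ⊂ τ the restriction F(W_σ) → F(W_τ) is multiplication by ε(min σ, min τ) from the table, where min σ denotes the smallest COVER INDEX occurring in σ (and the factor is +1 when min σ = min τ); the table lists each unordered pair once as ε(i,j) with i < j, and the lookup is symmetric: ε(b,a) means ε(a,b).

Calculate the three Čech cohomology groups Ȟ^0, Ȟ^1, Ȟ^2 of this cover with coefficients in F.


Ȟ^0 = Z,  Ȟ^1 = Z^2,  Ȟ^2 = 0

intersection data:
  W12={t3} W14={t7} W15={t8} W16={t9,t10} W23={t5} W34={t2} W56={t1}
C dims 6,7; δ0: rk 5, SNF 1^5
Ȟ^0 = (6 − 5) − 0 = 1, so Ȟ^0 ≅ Z
Ȟ^1 = (7 − 0) − 5 = 2, so Ȟ^1 ≅ Z^2
Ȟ^2 = (0 − 0) − 0 = 0, so Ȟ^2 ≅ 0


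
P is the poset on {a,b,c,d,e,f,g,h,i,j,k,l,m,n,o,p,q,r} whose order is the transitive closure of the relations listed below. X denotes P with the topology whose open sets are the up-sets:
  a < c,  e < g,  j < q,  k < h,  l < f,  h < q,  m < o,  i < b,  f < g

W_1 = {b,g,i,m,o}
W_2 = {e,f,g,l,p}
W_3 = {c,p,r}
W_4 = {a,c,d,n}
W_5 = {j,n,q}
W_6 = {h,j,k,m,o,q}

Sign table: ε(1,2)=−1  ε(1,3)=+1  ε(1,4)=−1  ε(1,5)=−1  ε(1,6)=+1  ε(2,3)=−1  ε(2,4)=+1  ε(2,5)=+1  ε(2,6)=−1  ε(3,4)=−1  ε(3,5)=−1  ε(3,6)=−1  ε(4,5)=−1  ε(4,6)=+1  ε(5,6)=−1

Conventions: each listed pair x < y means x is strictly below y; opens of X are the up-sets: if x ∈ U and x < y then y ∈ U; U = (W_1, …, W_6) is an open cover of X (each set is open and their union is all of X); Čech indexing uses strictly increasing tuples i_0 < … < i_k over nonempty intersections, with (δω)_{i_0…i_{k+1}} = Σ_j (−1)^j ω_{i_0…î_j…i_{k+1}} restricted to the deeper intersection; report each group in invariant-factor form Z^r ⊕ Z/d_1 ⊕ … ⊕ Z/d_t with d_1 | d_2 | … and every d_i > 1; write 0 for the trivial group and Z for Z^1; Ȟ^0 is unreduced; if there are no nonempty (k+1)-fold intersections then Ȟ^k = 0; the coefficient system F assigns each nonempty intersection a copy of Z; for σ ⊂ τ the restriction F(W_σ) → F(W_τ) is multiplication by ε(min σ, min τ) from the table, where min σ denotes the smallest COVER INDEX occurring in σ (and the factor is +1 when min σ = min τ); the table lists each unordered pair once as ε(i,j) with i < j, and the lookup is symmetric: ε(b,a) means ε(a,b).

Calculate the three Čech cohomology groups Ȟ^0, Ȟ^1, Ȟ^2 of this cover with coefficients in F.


nonempty overlaps:
  W12={g} W16={m,o} W23={p} W34={c} W45={n} W56={j,q}
C dims 6,6; δ0: rk 6, SNF 1^5·2
degree 0: 6−6−0 = 0 → Ȟ^0 ≅ 0
degree 1: 6−0−6 = 0 plus torsion [2] → Ȟ^1 ≅ Z/2
degree 2: 0−0−0 = 0 → Ȟ^2 ≅ 0

Ȟ^0 = 0, Ȟ^1 = Z/2 and Ȟ^2 = 0
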